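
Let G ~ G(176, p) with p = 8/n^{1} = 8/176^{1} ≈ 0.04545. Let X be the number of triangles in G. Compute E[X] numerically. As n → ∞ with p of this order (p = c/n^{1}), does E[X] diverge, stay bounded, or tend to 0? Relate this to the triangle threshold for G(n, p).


Number of potential triangles: C(176, 3) = 893200.
Each occurs with probability p³ ≈ (0.04545)³ ≈ 9.391435e-05.
By linearity: E[X] = C(176, 3)·p³ ≈ 893200 · 9.391435e-05 ≈ 83.8843.
Here α = 1, so p = 8/n is exactly at the triangle threshold p ~ 1/n. Asymptotically E[X] → c³/6 = 8³/6 = 256/3 ≈ 85.3333, a bounded constant. In this regime the triangle count is asymptotically Poisson(c³/6).

E[X] ≈ 83.8843; in regime p = Θ(1/n^{1}) E[X] stays bounded (at the triangle threshold p ~ 1/n).


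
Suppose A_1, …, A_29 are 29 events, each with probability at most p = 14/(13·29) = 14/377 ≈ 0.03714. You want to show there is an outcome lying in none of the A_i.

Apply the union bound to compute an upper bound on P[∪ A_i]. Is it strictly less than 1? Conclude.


Union bound: P[∪_{i=1}^{29} A_i] ≤ Σ_i P[A_i] ≤ 29·p = 29·(14/377) = 14/13.
Numerically: 14/13 ≈ 1.07692.
Is 14/13 < 1? NO.
Since the bound 14/13 is ≥ 1, the union bound is uninformative here; it does NOT by itself certify existence.

29·p = 14/13 ≈ 1.07692; existence NOT certified by the union bound.


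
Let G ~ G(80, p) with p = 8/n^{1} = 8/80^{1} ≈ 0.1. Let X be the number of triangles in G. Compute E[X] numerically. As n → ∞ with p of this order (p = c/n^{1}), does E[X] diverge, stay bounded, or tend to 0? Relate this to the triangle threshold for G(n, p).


Number of potential triangles: C(80, 3) = 82160.
Each occurs with probability p³ ≈ (0.1)³ ≈ 1.0000000e-03.
By linearity: E[X] = C(80, 3)·p³ ≈ 82160 · 1.0000000e-03 ≈ 82.16000.
Here α = 1, so p = 8/n is exactly at the triangle threshold p ~ 1/n. Asymptotically E[X] → c³/6 = 8³/6 = 256/3 ≈ 85.33333, a bounded constant. In this regime the triangle count is asymptotically Poisson(c³/6).

E[X] ≈ 82.16000; in regime p = Θ(1/n^{1}) E[X] stays bounded (at the triangle threshold p ~ 1/n).


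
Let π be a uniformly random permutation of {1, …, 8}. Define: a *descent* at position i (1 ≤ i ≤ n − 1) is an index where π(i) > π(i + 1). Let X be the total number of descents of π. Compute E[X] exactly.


Write X = Σ X_I over i = 1, …, 7, with X_I the indicator of one descent.
There are 7 indicators.
For each fixed i, the pair (π(i), π(i+1)) is a uniformly random ordered pair of distinct values from {1, …, 8}; by symmetry P[π(i) > π(i+1)] = 1/2.
By linearity: E[X] = 7 · (1/2) = (8 − 1) · (1/2) = 7/2 ≈ 3.50000.

E[X] = 7/2 = 3.50000.


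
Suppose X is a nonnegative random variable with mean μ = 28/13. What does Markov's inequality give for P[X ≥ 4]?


μ = E[X] = 28/13, a = 4.
Markov: P[X ≥ 4] ≤ μ/a = (28/13)/4 = 7/13.
Numerically: ≈ 0.5385.
(Since a = 4 > μ = 2.1538, the bound 7/13 is < 1 and informative.)

P[X ≥ 4] ≤ 7/13 ≈ 0.5385.


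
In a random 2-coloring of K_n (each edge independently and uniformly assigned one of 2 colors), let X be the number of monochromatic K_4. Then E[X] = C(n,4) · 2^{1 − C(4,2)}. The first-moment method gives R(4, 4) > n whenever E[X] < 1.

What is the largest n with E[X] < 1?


We need C(n, 4) · 2^{1 − 6} < 1, i.e. C(n, 4) < 2^{6 − 1} = 32.
Check values of n near the boundary:
  n = 4: C(4, 4) = 1; 1 < 32? YES
  n = 5: C(5, 4) = 5; 5 < 32? YES
  n = 6: C(6, 4) = 15; 15 < 32? YES
  n = 7: C(7, 4) = 35; 35 < 32? NO
  n = 8: C(8, 4) = 70; 70 < 32? NO
The largest n with C(n, 4) < 32 is n = 6 (where E[X] = 15/32 ≈ 0.4688). Hence R(4, 4) > 6, i.e. R(4, 4) ≥ 7.

Largest n = 6; hence R(4, 4) > 6.


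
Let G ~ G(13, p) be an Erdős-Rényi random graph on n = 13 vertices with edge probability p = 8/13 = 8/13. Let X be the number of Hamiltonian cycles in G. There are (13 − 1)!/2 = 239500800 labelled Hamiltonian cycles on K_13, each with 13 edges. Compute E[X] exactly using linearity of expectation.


K_13 has (13 − 1)!/2 = 239500800 labelled Hamiltonian cycles.
For each such Hamiltonian cycle H, let X_H = 1 if all 13 edges of H are present in G. Then P[X_H = 1] = p^{13} = (8/13)^{13} = 549755813888/302875106592253.
By linearity: E[X] = Σ_H E[X_H] = 239500800 · p^{13} = 239500800 · 549755813888/302875106592253 = 131666957230827110400/302875106592253.
Numerically: E[X] ≈ 434724.

E[X] = 239500800 · (8/13)^{13} = 131666957230827110400/302875106592253 ≈ 434724.


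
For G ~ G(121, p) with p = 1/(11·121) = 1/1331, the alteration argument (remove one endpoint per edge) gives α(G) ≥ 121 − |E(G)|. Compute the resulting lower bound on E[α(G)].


E[|E(G)|] = C(121, 2)·p = 7260 · (1/1331) = 60/11.
E[α(G)] ≥ n − E[|E(G)|] = 121 − 60/11 = 1271/11.
Numerically: ≈ 115.545.
(This is only a lower bound; the true E[α(G)] may be larger.)

E[α(G)] ≥ 1271/11 ≈ 115.545.


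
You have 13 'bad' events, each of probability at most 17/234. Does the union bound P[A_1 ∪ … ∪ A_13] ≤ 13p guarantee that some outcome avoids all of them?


Union bound: P[∪_{i=1}^{13} A_i] ≤ Σ_i P[A_i] ≤ 13·p = 13·(17/234) = 17/18.
Numerically: 17/18 ≈ 0.944444.
Is 17/18 < 1? YES.
Since P[∪ A_i] ≤ 17/18 < 1, the complement has P[∩ A_i^c] ≥ 1 − 17/18 = 1/18 > 0, so some outcome avoids every A_i.

13·p = 17/18 ≈ 0.944444; existence CERTIFIED by the union bound.


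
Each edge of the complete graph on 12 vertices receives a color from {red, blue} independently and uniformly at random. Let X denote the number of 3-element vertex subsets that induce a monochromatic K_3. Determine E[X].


Let X = Σ_S X_S over the C(12, 3) = 220 subsets S of size 3, where X_S = 1 if the K_3 on S is monochromatic.
For a fixed S, the K_3 on S has C(3, 2) = 3 edges. P[all 3 edges red] = (1/2)^3, and likewise for blue, so P[monochromatic] = 2·(1/2)^3 = 2^{1 − 3} = 1/4.
By linearity of expectation: E[X] = C(12, 3) · 2^{1 − 3} = 220 · 1/4 = 55.
Numerically: E[X] ≈ 55.0000.

E[X] = C(12,3)·2^(1−C(3,2)) = 55 ≈ 55.0000.


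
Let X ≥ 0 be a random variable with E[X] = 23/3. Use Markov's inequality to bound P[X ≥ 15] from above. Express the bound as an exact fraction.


μ = E[X] = 23/3, a = 15.
Markov: P[X ≥ 15] ≤ μ/a = (23/3)/15 = 23/45.
Numerically: ≈ 0.51111.
(Since a = 15 > μ = 7.66667, the bound 23/45 is < 1 and informative.)

P[X ≥ 15] ≤ 23/45 ≈ 0.51111.


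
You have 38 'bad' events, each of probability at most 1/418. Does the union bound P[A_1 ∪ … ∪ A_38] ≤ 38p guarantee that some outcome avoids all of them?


Union bound: P[∪_{i=1}^{38} A_i] ≤ Σ_i P[A_i] ≤ 38·p = 38·(1/418) = 1/11.
Numerically: 1/11 ≈ 0.090909.
Is 1/11 < 1? YES.
Since P[∪ A_i] ≤ 1/11 < 1, the complement has P[∩ A_i^c] ≥ 1 − 1/11 = 10/11 > 0, so some outcome avoids every A_i.

38·p = 1/11 ≈ 0.090909; existence CERTIFIED by the union bound.


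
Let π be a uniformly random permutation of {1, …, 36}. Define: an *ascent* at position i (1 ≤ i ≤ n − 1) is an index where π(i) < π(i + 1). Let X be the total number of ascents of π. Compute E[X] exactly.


Write X = Σ X_I over i = 1, …, 35, with X_I the indicator of one ascent.
There are 35 indicators.
For each fixed i, the pair (π(i), π(i+1)) is a uniformly random ordered pair of distinct values from {1, …, 36}; by symmetry P[π(i) < π(i+1)] = 1/2.
By linearity: E[X] = 35 · (1/2) = (36 − 1) · (1/2) = 35/2 ≈ 17.500000.

E[X] = 35/2 = 17.500000.


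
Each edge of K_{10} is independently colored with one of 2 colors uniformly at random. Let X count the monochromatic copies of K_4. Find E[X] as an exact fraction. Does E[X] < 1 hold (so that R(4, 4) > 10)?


E[X] = C(10, 4) · 2^{1 − 6} = 210 · 2^{−5} = 210/32.
As a reduced fraction: E[X] = 105/16 ≈ 6.56250.
Is E[X] < 1? NO.
Since E[X] ≥ 1, the first-moment bound is inconclusive at n = 10; it does NOT by itself certify R(4, 4) > 10.

E[X] = 105/16 ≈ 6.56250; E[X] ≥ 1; first-moment method inconclusive here.


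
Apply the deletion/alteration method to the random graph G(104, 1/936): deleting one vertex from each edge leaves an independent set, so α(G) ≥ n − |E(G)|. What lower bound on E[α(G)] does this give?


E[|E(G)|] = C(104, 2)·p = 5356 · (1/936) = 103/18.
E[α(G)] ≥ n − E[|E(G)|] = 104 − 103/18 = 1769/18.
Numerically: ≈ 98.2778.
(This is only a lower bound; the true E[α(G)] may be larger.)

E[α(G)] ≥ 1769/18 ≈ 98.2778.


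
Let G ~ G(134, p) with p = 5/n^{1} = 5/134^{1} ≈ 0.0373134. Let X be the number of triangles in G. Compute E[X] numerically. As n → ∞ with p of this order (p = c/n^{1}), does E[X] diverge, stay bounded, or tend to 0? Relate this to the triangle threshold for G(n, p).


Number of potential triangles: C(134, 3) = 392084.
Each occurs with probability p³ ≈ (0.0373134)³ ≈ 5.19512041e-05.
By linearity: E[X] = C(134, 3)·p³ ≈ 392084 · 5.19512041e-05 ≈ 20.369236.
Here α = 1, so p = 5/n is exactly at the triangle threshold p ~ 1/n. Asymptotically E[X] → c³/6 = 5³/6 = 125/6 ≈ 20.833333, a bounded constant. In this regime the triangle count is asymptotically Poisson(c³/6).

E[X] ≈ 20.369236; in regime p = Θ(1/n^{1}) E[X] stays bounded (at the triangle threshold p ~ 1/n).


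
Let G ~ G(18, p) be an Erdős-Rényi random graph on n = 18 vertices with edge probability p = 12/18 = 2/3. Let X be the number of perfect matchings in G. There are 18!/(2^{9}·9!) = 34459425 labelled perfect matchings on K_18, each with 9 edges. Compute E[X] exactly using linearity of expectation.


K_18 has 18!/(2^{9}·9!) = 34459425 labelled perfect matchings.
For each such perfect matching H, let X_H = 1 if all 9 edges of H are present in G. Then P[X_H = 1] = p^{9} = (2/3)^{9} = 512/19683.
By linearity: E[X] = Σ_H E[X_H] = 34459425 · p^{9} = 34459425 · 512/19683 = 217817600/243.
Numerically: E[X] ≈ 8.96e+05.

E[X] = 34459425 · (2/3)^{9} = 217817600/243 ≈ 8.96e+05.


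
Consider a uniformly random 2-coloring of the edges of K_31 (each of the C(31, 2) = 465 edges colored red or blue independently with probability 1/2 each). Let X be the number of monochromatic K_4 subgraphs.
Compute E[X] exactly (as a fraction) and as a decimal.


Let X = Σ_S X_S over the C(31, 4) = 31465 subsets S of size 4, where X_S = 1 if the K_4 on S is monochromatic.
For a fixed S, the K_4 on S has C(4, 2) = 6 edges. P[all 6 edges red] = (1/2)^6, and likewise for blue, so P[monochromatic] = 2·(1/2)^6 = 2^{1 − 6} = 1/32.
By linearity: E[X] = C(31, 4) · 2^{1 − 6} = 31465 · 1/32 = 31465/32.
Numerically: E[X] ≈ 983.281250.

E[X] = C(31,4)·2^(1−C(4,2)) = 31465/32 ≈ 983.281250.


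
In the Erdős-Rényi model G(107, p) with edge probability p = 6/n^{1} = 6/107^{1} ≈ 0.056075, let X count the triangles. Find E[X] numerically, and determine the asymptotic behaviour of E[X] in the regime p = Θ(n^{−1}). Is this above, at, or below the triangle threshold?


Number of potential triangles: C(107, 3) = 198485.
Each occurs with probability p³ ≈ (0.056075)³ ≈ 1.7632034e-04.
By linearity: E[X] = C(107, 3)·p³ ≈ 198485 · 1.7632034e-04 ≈ 34.99694.
Here α = 1, so p = 6/n is exactly at the triangle threshold p ~ 1/n. Asymptotically E[X] → c³/6 = 6³/6 = 36 ≈ 36.00000, a bounded constant. In this regime the triangle count is asymptotically Poisson(c³/6).

E[X] ≈ 34.99694; in regime p = Θ(1/n^{1}) E[X] stays bounded (at the triangle threshold p ~ 1/n).


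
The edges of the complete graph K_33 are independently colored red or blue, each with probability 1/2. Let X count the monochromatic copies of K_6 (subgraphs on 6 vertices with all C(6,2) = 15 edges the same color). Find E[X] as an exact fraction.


Let X = Σ_S X_S over the C(33, 6) = 1107568 subsets S of size 6, where X_S = 1 if the K_6 on S is monochromatic.
For a fixed S, the K_6 on S has C(6, 2) = 15 edges. P[all 15 edges red] = (1/2)^15, and likewise for blue, so P[monochromatic] = 2·(1/2)^15 = 2^{1 − 15} = 1/16384.
By linearity: E[X] = C(33, 6) · 2^{1 − 15} = 1107568 · 1/16384 = 69223/1024.
Numerically: E[X] ≈ 67.60059.

E[X] = C(33,6)·2^(1−C(6,2)) = 69223/1024 ≈ 67.60059.


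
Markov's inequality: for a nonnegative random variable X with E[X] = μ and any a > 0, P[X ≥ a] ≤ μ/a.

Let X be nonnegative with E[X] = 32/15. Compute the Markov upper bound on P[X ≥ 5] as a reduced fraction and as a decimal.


μ = E[X] = 32/15, a = 5.
Markov: P[X ≥ 5] ≤ μ/a = (32/15)/5 = 32/75.
Numerically: ≈ 0.427.
(Since a = 5 > μ = 2.133, the bound 32/75 is < 1 and informative.)

P[X ≥ 5] ≤ 32/75 ≈ 0.427.


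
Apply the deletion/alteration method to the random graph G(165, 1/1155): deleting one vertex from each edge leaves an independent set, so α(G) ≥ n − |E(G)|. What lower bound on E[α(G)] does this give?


E[|E(G)|] = C(165, 2)·p = 13530 · (1/1155) = 82/7.
E[α(G)] ≥ n − E[|E(G)|] = 165 − 82/7 = 1073/7.
Numerically: ≈ 153.2857.
(This is only a lower bound; the true E[α(G)] may be larger.)

E[α(G)] ≥ 1073/7 ≈ 153.2857.


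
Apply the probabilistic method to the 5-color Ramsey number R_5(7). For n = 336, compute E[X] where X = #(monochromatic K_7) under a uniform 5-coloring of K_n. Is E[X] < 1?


E[X] = C(336, 7) · 5^{1 − 21} = 90079147136880 · 5^{−20} = 90079147136880/95367431640625.
As a reduced fraction: E[X] = 18015829427376/19073486328125 ≈ 0.945.
Is E[X] < 1? YES.
Since E[X] < 1, there exists a 5-coloring of K_{336} with no monochromatic K_7; hence R_5(7) > 336.

E[X] = 18015829427376/19073486328125 ≈ 0.945; E[X] < 1, so R_5(7) > 336.


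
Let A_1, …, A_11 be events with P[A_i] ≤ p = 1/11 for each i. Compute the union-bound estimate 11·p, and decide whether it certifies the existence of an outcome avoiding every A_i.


Union bound: P[∪_{i=1}^{11} A_i] ≤ Σ_i P[A_i] ≤ 11·p = 11·(1/11) = 1.
Numerically: 1 ≈ 1.00000.
Is 1 < 1? NO.
Since the bound 1 is ≥ 1, the union bound is uninformative here; it does NOT by itself certify existence.

11·p = 1 ≈ 1.00000; existence NOT certified by the union bound.


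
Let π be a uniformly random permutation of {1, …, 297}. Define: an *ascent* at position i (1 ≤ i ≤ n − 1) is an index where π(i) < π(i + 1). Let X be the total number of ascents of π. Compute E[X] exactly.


Write X = Σ X_I over i = 1, …, 296, with X_I the indicator of one ascent.
There are 296 indicators.
For each fixed i, the pair (π(i), π(i+1)) is a uniformly random ordered pair of distinct values from {1, …, 297}; by symmetry P[π(i) < π(i+1)] = 1/2.
By linearity: E[X] = 296 · (1/2) = (297 − 1) · (1/2) = 148 ≈ 148.00000.

E[X] = 148 = 148.00000.


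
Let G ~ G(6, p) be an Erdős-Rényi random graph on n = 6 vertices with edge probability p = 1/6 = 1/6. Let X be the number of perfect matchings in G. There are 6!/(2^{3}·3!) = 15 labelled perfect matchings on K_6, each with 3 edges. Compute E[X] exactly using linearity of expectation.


K_6 has 6!/(2^{3}·3!) = 15 labelled perfect matchings.
For each such perfect matching H, let X_H = 1 if all 3 edges of H are present in G. Then P[X_H = 1] = p^{3} = (1/6)^{3} = 1/216.
By linearity: E[X] = Σ_H E[X_H] = 15 · p^{3} = 15 · 1/216 = 5/72.
Numerically: E[X] ≈ 0.06944.

E[X] = 15 · (1/6)^{3} = 5/72 ≈ 0.06944.


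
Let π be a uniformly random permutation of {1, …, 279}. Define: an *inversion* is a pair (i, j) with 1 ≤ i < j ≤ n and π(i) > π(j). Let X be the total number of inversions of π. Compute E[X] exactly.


Write X = Σ X_I over the C(279, 2) = 38781 pairs i < j, with X_I the indicator of one inversion.
There are 38781 indicators.
For each fixed pair i < j, the values π(i) and π(j) are two distinct elements of {1, …, 279} in uniformly random order; by symmetry P[π(i) > π(j)] = 1/2.
By linearity: E[X] = 38781 · (1/2) = C(279, 2) · (1/2) = 38781/2 = 38781/2 ≈ 19390.50000.

E[X] = 38781/2 = 19390.50000.


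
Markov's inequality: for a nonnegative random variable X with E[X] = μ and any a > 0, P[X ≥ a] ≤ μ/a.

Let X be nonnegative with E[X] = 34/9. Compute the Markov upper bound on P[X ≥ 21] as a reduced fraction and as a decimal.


μ = E[X] = 34/9, a = 21.
Markov: P[X ≥ 21] ≤ μ/a = (34/9)/21 = 34/189.
Numerically: ≈ 0.179894.
(Since a = 21 > μ = 3.777778, the bound 34/189 is < 1 and informative.)

P[X ≥ 21] ≤ 34/189 ≈ 0.179894.


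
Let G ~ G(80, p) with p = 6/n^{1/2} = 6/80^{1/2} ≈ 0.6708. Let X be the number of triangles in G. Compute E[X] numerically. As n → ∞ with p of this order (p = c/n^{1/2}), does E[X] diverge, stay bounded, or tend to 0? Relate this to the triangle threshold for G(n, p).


Number of potential triangles: C(80, 3) = 82160.
Each occurs with probability p³ ≈ (0.6708)³ ≈ 3.018692e-01.
By linearity: E[X] = C(80, 3)·p³ ≈ 82160 · 3.018692e-01 ≈ 24801.5716.
Since α = 1/2 < 1, p = c/n^{1/2} ≫ 1/n is above the triangle threshold p ~ 1/n. Asymptotically E[X] ~ (c³/6)·n^{3(1−α)} = (6³/6)·n^{1.5} → ∞; triangles are abundant w.h.p.

E[X] ≈ 24801.5716; in regime p = Θ(1/n^{1/2}) E[X] diverges (above the triangle threshold p ~ 1/n).


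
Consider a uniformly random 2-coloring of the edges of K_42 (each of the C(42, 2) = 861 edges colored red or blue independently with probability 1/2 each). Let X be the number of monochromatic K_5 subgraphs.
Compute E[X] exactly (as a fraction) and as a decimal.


Let X = Σ_S X_S over the C(42, 5) = 850668 subsets S of size 5, where X_S = 1 if the K_5 on S is monochromatic.
For a fixed S, the K_5 on S has C(5, 2) = 10 edges. P[all 10 edges red] = (1/2)^10, and likewise for blue, so P[monochromatic] = 2·(1/2)^10 = 2^{1 − 10} = 1/512.
By linearity of expectation: E[X] = C(42, 5) · 2^{1 − 10} = 850668 · 1/512 = 212667/128.
Numerically: E[X] ≈ 1661.460938.

E[X] = C(42,5)·2^(1−C(5,2)) = 212667/128 ≈ 1661.460938.


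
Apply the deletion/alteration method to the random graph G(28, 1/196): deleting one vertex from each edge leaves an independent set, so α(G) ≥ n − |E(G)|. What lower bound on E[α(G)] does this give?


E[|E(G)|] = C(28, 2)·p = 378 · (1/196) = 27/14.
E[α(G)] ≥ n − E[|E(G)|] = 28 − 27/14 = 365/14.
Numerically: ≈ 26.071429.
(This is only a lower bound; the true E[α(G)] may be larger.)

E[α(G)] ≥ 365/14 ≈ 26.071429.


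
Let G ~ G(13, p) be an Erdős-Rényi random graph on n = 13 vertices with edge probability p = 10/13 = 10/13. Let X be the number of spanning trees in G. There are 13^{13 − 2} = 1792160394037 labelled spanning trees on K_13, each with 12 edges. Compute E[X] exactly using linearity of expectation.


K_13 has 13^{13 − 2} = 1792160394037 labelled spanning trees.
For each such spanning tree H, let X_H = 1 if all 12 edges of H are present in G. Then P[X_H = 1] = p^{12} = (10/13)^{12} = 1000000000000/23298085122481.
Summing the indicators: E[X] = Σ_H E[X_H] = 1792160394037 · p^{12} = 1792160394037 · 1000000000000/23298085122481 = 1000000000000/13.
Numerically: E[X] ≈ 7.6923e+10.

E[X] = 1792160394037 · (10/13)^{12} = 1000000000000/13 ≈ 7.6923e+10.


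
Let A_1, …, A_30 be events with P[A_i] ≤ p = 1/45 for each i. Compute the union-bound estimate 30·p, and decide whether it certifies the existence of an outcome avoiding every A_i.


Union bound: P[∪_{i=1}^{30} A_i] ≤ Σ_i P[A_i] ≤ 30·p = 30·(1/45) = 2/3.
Numerically: 2/3 ≈ 0.667.
Is 2/3 < 1? YES.
Since P[∪ A_i] ≤ 2/3 < 1, the complement has P[∩ A_i^c] ≥ 1 − 2/3 = 1/3 > 0, so some outcome avoids every A_i.

30·p = 2/3 ≈ 0.667; existence CERTIFIED by the union bound.


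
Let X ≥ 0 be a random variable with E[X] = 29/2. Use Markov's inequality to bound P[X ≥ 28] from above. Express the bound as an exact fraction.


μ = E[X] = 29/2, a = 28.
Markov: P[X ≥ 28] ≤ μ/a = (29/2)/28 = 29/56.
Numerically: ≈ 0.51786.
(Since a = 28 > μ = 14.50000, the bound 29/56 is < 1 and informative.)

P[X ≥ 28] ≤ 29/56 ≈ 0.51786.


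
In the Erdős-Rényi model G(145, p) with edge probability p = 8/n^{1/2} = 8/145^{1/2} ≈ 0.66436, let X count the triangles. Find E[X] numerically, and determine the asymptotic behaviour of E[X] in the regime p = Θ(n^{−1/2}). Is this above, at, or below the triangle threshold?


Number of potential triangles: C(145, 3) = 497640.
Each occurs with probability p³ ≈ (0.66436)³ ≈ 2.9323645e-01.
By linearity: E[X] = C(145, 3)·p³ ≈ 497640 · 2.9323645e-01 ≈ 145926.18847.
Since α = 1/2 < 1, p = c/n^{1/2} ≫ 1/n is above the triangle threshold p ~ 1/n. Asymptotically E[X] ~ (c³/6)·n^{3(1−α)} = (8³/6)·n^{1.5} → ∞; triangles are abundant w.h.p.

E[X] ≈ 145926.18847; in regime p = Θ(1/n^{1/2}) E[X] diverges (above the triangle threshold p ~ 1/n).


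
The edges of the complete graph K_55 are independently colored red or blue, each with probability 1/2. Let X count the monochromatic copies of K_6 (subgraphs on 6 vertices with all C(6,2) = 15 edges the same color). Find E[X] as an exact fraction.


Let X = Σ_S X_S over the C(55, 6) = 28989675 subsets S of size 6, where X_S = 1 if the K_6 on S is monochromatic.
For a fixed S, the K_6 on S has C(6, 2) = 15 edges. P[all 15 edges red] = (1/2)^15, and likewise for blue, so P[monochromatic] = 2·(1/2)^15 = 2^{1 − 15} = 1/16384.
Summing: E[X] = C(55, 6) · 2^{1 − 15} = 28989675 · 1/16384 = 28989675/16384.
Numerically: E[X] ≈ 1769.38934.

E[X] = C(55,6)·2^(1−C(6,2)) = 28989675/16384 ≈ 1769.38934.


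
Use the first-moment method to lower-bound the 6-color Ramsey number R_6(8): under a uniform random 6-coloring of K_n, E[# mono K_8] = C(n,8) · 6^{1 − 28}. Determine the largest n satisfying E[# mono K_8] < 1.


We need C(n, 8) · 6^{1 − 28} < 1, i.e. C(n, 8) < 6^{28 − 1} = 1023490369077469249536.
Check values of n near the boundary:
  n = 1590: C(1590, 8) = 995397314198933813310; 995397314198933813310 < 1023490369077469249536? YES
  n = 1591: C(1591, 8) = 1000427749141189953870; 1000427749141189953870 < 1023490369077469249536? YES
  n = 1592: C(1592, 8) = 1005480414540892933435; 1005480414540892933435 < 1023490369077469249536? YES
  n = 1593: C(1593, 8) = 1010555394551193970323; 1010555394551193970323 < 1023490369077469249536? YES
  n = 1594: C(1594, 8) = 1015652773590544255167; 1015652773590544255167 < 1023490369077469249536? YES
  n = 1595: C(1595, 8) = 1020772636343363633895; 1020772636343363633895 < 1023490369077469249536? YES
  n = 1596: C(1596, 8) = 1025915067760710553965; 1025915067760710553965 < 1023490369077469249536? NO
  n = 1597: C(1597, 8) = 1031080153060953275445; 1031080153060953275445 < 1023490369077469249536? NO
The largest n with C(n, 8) < 1023490369077469249536 is n = 1595 (where E[X] = 113419181815929292655/113721152119718805504 ≈ 0.9973446). Hence R_6(8) > 1595, i.e. R_6(8) ≥ 1596.

Largest n = 1595; hence R_6(8) > 1595.


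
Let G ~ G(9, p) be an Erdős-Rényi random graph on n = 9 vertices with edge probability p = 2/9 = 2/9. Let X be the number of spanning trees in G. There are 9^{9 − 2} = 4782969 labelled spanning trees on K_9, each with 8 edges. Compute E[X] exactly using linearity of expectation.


K_9 has 9^{9 − 2} = 4782969 labelled spanning trees.
For each such spanning tree H, let X_H = 1 if all 8 edges of H are present in G. Then P[X_H = 1] = p^{8} = (2/9)^{8} = 256/43046721.
By linearity of expectation: E[X] = Σ_H E[X_H] = 4782969 · p^{8} = 4782969 · 256/43046721 = 256/9.
Numerically: E[X] ≈ 28.444.

E[X] = 4782969 · (2/9)^{8} = 256/9 ≈ 28.444.


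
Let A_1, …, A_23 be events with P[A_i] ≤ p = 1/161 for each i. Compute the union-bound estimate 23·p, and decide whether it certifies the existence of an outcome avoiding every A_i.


Union bound: P[∪_{i=1}^{23} A_i] ≤ Σ_i P[A_i] ≤ 23·p = 23·(1/161) = 1/7.
Numerically: 1/7 ≈ 0.142857.
Is 1/7 < 1? YES.
Since P[∪ A_i] ≤ 1/7 < 1, the complement has P[∩ A_i^c] ≥ 1 − 1/7 = 6/7 > 0, so some outcome avoids every A_i.

23·p = 1/7 ≈ 0.142857; existence CERTIFIED by the union bound.


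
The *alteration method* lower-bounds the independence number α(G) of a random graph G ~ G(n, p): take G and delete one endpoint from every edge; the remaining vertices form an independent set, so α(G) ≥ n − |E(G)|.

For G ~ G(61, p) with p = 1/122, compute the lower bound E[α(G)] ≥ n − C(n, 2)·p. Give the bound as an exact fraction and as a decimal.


E[|E(G)|] = C(61, 2)·p = 1830 · (1/122) = 15.
E[α(G)] ≥ n − E[|E(G)|] = 61 − 15 = 46.
Numerically: ≈ 46.00000.
(This is only a lower bound; the true E[α(G)] may be larger.)

E[α(G)] ≥ 46 ≈ 46.00000.


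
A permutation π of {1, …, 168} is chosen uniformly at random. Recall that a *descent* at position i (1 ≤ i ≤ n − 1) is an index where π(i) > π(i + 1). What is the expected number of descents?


Write X = Σ X_I over i = 1, …, 167, with X_I the indicator of one descent.
There are 167 indicators.
For each fixed i, the pair (π(i), π(i+1)) is a uniformly random ordered pair of distinct values from {1, …, 168}; by symmetry P[π(i) > π(i+1)] = 1/2.
By linearity: E[X] = 167 · (1/2) = (168 − 1) · (1/2) = 167/2 ≈ 83.50000.

E[X] = 167/2 = 83.50000.


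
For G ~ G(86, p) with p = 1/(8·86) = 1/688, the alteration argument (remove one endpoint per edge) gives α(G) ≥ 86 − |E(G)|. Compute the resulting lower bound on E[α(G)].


E[|E(G)|] = C(86, 2)·p = 3655 · (1/688) = 85/16.
E[α(G)] ≥ n − E[|E(G)|] = 86 − 85/16 = 1291/16.
Numerically: ≈ 80.6875.
(This is only a lower bound; the true E[α(G)] may be larger.)

E[α(G)] ≥ 1291/16 ≈ 80.6875.


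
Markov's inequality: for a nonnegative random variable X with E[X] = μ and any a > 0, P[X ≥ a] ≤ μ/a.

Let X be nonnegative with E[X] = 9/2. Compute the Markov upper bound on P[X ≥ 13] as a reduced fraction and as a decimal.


μ = E[X] = 9/2, a = 13.
Markov: P[X ≥ 13] ≤ μ/a = (9/2)/13 = 9/26.
Numerically: ≈ 0.346.
(Since a = 13 > μ = 4.500, the bound 9/26 is < 1 and informative.)

P[X ≥ 13] ≤ 9/26 ≈ 0.346.


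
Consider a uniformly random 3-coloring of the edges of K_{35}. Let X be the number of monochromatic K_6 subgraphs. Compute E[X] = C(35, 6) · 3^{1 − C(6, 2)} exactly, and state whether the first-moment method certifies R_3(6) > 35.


E[X] = C(35, 6) · 3^{1 − 15} = 1623160 · 3^{−14} = 1623160/4782969.
As a reduced fraction: E[X] = 1623160/4782969 ≈ 0.339362.
Is E[X] < 1? YES.
Since E[X] < 1, there exists a 3-coloring of K_{35} with no monochromatic K_6; hence R_3(6) > 35.

E[X] = 1623160/4782969 ≈ 0.339362; E[X] < 1, so R_3(6) > 35.


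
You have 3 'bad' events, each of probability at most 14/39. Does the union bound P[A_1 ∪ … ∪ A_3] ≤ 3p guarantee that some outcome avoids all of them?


Union bound: P[∪_{i=1}^{3} A_i] ≤ Σ_i P[A_i] ≤ 3·p = 3·(14/39) = 14/13.
Numerically: 14/13 ≈ 1.0769231.
Is 14/13 < 1? NO.
Since the bound 14/13 is ≥ 1, the union bound is uninformative here; it does NOT by itself certify existence.

3·p = 14/13 ≈ 1.0769231; existence NOT certified by the union bound.


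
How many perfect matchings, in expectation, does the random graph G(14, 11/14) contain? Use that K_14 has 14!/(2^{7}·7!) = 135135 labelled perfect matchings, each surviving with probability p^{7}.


K_14 has 14!/(2^{7}·7!) = 135135 labelled perfect matchings.
For each such perfect matching H, let X_H = 1 if all 7 edges of H are present in G. Then P[X_H = 1] = p^{7} = (11/14)^{7} = 19487171/105413504.
By linearity: E[X] = Σ_H E[X_H] = 135135 · p^{7} = 135135 · 19487171/105413504 = 376199836155/15059072.
Numerically: E[X] ≈ 24982.

E[X] = 135135 · (11/14)^{7} = 376199836155/15059072 ≈ 24982.


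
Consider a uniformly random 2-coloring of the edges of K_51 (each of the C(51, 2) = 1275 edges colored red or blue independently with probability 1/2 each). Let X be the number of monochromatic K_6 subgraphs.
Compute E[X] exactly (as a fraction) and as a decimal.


Let X = Σ_S X_S over the C(51, 6) = 18009460 subsets S of size 6, where X_S = 1 if the K_6 on S is monochromatic.
For a fixed S, the K_6 on S has C(6, 2) = 15 edges. P[all 15 edges red] = (1/2)^15, and likewise for blue, so P[monochromatic] = 2·(1/2)^15 = 2^{1 − 15} = 1/16384.
By linearity of expectation: E[X] = C(51, 6) · 2^{1 − 15} = 18009460 · 1/16384 = 4502365/4096.
Numerically: E[X] ≈ 1099.21021.

E[X] = C(51,6)·2^(1−C(6,2)) = 4502365/4096 ≈ 1099.21021.


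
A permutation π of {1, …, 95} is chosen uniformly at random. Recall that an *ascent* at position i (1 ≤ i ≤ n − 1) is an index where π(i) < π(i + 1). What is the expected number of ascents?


Write X = Σ X_I over i = 1, …, 94, with X_I the indicator of one ascent.
There are 94 indicators.
For each fixed i, the pair (π(i), π(i+1)) is a uniformly random ordered pair of distinct values from {1, …, 95}; by symmetry P[π(i) < π(i+1)] = 1/2.
By linearity: E[X] = 94 · (1/2) = (95 − 1) · (1/2) = 47 ≈ 47.000000.

E[X] = 47 = 47.000000.


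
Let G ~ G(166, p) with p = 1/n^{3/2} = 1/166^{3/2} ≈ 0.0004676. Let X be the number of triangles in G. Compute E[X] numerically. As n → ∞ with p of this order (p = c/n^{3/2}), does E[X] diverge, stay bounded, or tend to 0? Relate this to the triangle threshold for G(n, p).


Number of potential triangles: C(166, 3) = 748660.
Each occurs with probability p³ ≈ (0.0004676)³ ≈ 1.022148e-10.
By linearity: E[X] = C(166, 3)·p³ ≈ 748660 · 1.022148e-10 ≈ 0.0001.
Since α = 3/2 > 1, p = c/n^{3/2} = o(1/n) is below the triangle threshold p ~ 1/n. Asymptotically E[X] ~ (c³/6)·n^{3(1−α)} = (1³/6)·n^{-1.5} → 0, so by Markov's inequality G has no triangles w.h.p.

E[X] ≈ 0.0001; in regime p = Θ(1/n^{3/2}) E[X] tends to 0 (below the triangle threshold p ~ 1/n).


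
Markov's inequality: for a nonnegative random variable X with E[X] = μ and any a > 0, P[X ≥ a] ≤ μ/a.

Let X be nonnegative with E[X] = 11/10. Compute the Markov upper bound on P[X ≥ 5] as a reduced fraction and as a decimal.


μ = E[X] = 11/10, a = 5.
Markov: P[X ≥ 5] ≤ μ/a = (11/10)/5 = 11/50.
Numerically: ≈ 0.220000.
(Since a = 5 > μ = 1.100000, the bound 11/50 is < 1 and informative.)

P[X ≥ 5] ≤ 11/50 ≈ 0.220000.


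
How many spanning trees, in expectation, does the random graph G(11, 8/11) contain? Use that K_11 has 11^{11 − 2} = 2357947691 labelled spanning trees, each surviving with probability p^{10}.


K_11 has 11^{11 − 2} = 2357947691 labelled spanning trees.
For each such spanning tree H, let X_H = 1 if all 10 edges of H are present in G. Then P[X_H = 1] = p^{10} = (8/11)^{10} = 1073741824/25937424601.
By linearity of expectation: E[X] = Σ_H E[X_H] = 2357947691 · p^{10} = 2357947691 · 1073741824/25937424601 = 1073741824/11.
Numerically: E[X] ≈ 9.76129e+07.

E[X] = 2357947691 · (8/11)^{10} = 1073741824/11 ≈ 9.76129e+07.


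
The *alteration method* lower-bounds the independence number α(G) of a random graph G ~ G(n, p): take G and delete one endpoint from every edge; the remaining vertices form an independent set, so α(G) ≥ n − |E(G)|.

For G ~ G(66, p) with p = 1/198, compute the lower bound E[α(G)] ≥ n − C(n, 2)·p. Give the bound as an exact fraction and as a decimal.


E[|E(G)|] = C(66, 2)·p = 2145 · (1/198) = 65/6.
E[α(G)] ≥ n − E[|E(G)|] = 66 − 65/6 = 331/6.
Numerically: ≈ 55.167.
(This is only a lower bound; the true E[α(G)] may be larger.)

E[α(G)] ≥ 331/6 ≈ 55.167.


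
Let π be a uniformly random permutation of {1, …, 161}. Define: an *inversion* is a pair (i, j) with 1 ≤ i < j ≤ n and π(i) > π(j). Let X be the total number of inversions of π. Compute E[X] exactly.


Write X = Σ X_I over the C(161, 2) = 12880 pairs i < j, with X_I the indicator of one inversion.
There are 12880 indicators.
For each fixed pair i < j, the values π(i) and π(j) are two distinct elements of {1, …, 161} in uniformly random order; by symmetry P[π(i) > π(j)] = 1/2.
By linearity: E[X] = 12880 · (1/2) = C(161, 2) · (1/2) = 12880/2 = 6440 ≈ 6440.0000.

E[X] = 6440 = 6440.0000.


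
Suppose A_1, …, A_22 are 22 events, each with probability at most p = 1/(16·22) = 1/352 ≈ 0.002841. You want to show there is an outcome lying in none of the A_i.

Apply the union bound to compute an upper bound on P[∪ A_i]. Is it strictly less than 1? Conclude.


Union bound: P[∪_{i=1}^{22} A_i] ≤ Σ_i P[A_i] ≤ 22·p = 22·(1/352) = 1/16.
Numerically: 1/16 ≈ 0.062500.
Is 1/16 < 1? YES.
Since P[∪ A_i] ≤ 1/16 < 1, the complement has P[∩ A_i^c] ≥ 1 − 1/16 = 15/16 > 0, so some outcome avoids every A_i.

22·p = 1/16 ≈ 0.062500; existence CERTIFIED by the union bound.


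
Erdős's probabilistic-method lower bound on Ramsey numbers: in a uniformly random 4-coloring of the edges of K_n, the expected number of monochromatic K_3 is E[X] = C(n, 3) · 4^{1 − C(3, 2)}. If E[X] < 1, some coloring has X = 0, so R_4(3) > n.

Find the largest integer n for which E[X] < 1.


We need C(n, 3) · 4^{1 − 3} < 1, i.e. C(n, 3) < 4^{3 − 1} = 16.
Check values of n near the boundary:
  n = 3: C(3, 3) = 1; 1 < 16? YES
  n = 4: C(4, 3) = 4; 4 < 16? YES
  n = 5: C(5, 3) = 10; 10 < 16? YES
  n = 6: C(6, 3) = 20; 20 < 16? NO
  n = 7: C(7, 3) = 35; 35 < 16? NO
The largest n with C(n, 3) < 16 is n = 5 (where E[X] = 5/8 ≈ 0.625000). Hence R_4(3) > 5, i.e. R_4(3) ≥ 6.

Largest n = 5; hence R_4(3) > 5.


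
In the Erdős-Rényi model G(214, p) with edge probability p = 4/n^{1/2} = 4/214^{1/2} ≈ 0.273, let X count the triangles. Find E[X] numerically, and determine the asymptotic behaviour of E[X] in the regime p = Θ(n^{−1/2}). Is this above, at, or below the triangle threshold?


Number of potential triangles: C(214, 3) = 1610564.
Each occurs with probability p³ ≈ (0.273)³ ≈ 2.04437e-02.
By linearity: E[X] = C(214, 3)·p³ ≈ 1610564 · 2.04437e-02 ≈ 32925.873.
Since α = 1/2 < 1, p = c/n^{1/2} ≫ 1/n is above the triangle threshold p ~ 1/n. Asymptotically E[X] ~ (c³/6)·n^{3(1−α)} = (4³/6)·n^{1.5} → ∞; triangles are abundant w.h.p.

E[X] ≈ 32925.873; in regime p = Θ(1/n^{1/2}) E[X] diverges (above the triangle threshold p ~ 1/n).


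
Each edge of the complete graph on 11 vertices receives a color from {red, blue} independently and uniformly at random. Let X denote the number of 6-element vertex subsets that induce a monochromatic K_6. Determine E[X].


Let X = Σ_S X_S over the C(11, 6) = 462 subsets S of size 6, where X_S = 1 if the K_6 on S is monochromatic.
For a fixed S, the K_6 on S has C(6, 2) = 15 edges. P[all 15 edges red] = (1/2)^15, and likewise for blue, so P[monochromatic] = 2·(1/2)^15 = 2^{1 − 15} = 1/16384.
By linearity: E[X] = C(11, 6) · 2^{1 − 15} = 462 · 1/16384 = 231/8192.
Numerically: E[X] ≈ 0.028.

E[X] = C(11,6)·2^(1−C(6,2)) = 231/8192 ≈ 0.028.


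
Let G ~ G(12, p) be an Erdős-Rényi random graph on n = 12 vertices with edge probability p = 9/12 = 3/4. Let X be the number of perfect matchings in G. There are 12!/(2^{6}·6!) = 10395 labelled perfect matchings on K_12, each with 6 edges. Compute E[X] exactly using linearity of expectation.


K_12 has 12!/(2^{6}·6!) = 10395 labelled perfect matchings.
For each such perfect matching H, let X_H = 1 if all 6 edges of H are present in G. Then P[X_H = 1] = p^{6} = (3/4)^{6} = 729/4096.
By linearity of expectation: E[X] = Σ_H E[X_H] = 10395 · p^{6} = 10395 · 729/4096 = 7577955/4096.
Numerically: E[X] ≈ 1850.1.

E[X] = 10395 · (3/4)^{6} = 7577955/4096 ≈ 1850.1.


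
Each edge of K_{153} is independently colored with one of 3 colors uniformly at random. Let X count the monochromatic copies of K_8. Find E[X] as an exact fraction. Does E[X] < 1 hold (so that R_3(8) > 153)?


E[X] = C(153, 8) · 3^{1 − 28} = 6183023199255 · 3^{−27} = 6183023199255/7625597484987.
As a reduced fraction: E[X] = 687002577695/847288609443 ≈ 0.8108.
Is E[X] < 1? YES.
Since E[X] < 1, there exists a 3-coloring of K_{153} with no monochromatic K_8; hence R_3(8) > 153.

E[X] = 687002577695/847288609443 ≈ 0.8108; E[X] < 1, so R_3(8) > 153.


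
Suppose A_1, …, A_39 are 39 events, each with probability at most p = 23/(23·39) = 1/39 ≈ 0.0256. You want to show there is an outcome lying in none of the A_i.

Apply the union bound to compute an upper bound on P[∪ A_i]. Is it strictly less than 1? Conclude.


Union bound: P[∪_{i=1}^{39} A_i] ≤ Σ_i P[A_i] ≤ 39·p = 39·(1/39) = 1.
Numerically: 1 ≈ 1.0000.
Is 1 < 1? NO.
Since the bound 1 is ≥ 1, the union bound is uninformative here; it does NOT by itself certify existence.

39·p = 1 ≈ 1.0000; existence NOT certified by the union bound.


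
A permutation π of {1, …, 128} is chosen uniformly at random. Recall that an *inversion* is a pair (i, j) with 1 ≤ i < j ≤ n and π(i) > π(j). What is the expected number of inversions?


Write X = Σ X_I over the C(128, 2) = 8128 pairs i < j, with X_I the indicator of one inversion.
There are 8128 indicators.
For each fixed pair i < j, the values π(i) and π(j) are two distinct elements of {1, …, 128} in uniformly random order; by symmetry P[π(i) > π(j)] = 1/2.
By linearity: E[X] = 8128 · (1/2) = C(128, 2) · (1/2) = 8128/2 = 4064 ≈ 4064.000.

E[X] = 4064 = 4064.000.


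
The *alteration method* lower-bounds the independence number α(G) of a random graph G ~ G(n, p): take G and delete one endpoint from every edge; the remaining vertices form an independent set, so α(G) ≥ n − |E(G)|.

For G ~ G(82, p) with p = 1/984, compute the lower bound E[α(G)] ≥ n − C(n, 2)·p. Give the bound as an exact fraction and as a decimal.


E[|E(G)|] = C(82, 2)·p = 3321 · (1/984) = 27/8.
E[α(G)] ≥ n − E[|E(G)|] = 82 − 27/8 = 629/8.
Numerically: ≈ 78.62500.
(This is only a lower bound; the true E[α(G)] may be larger.)

E[α(G)] ≥ 629/8 ≈ 78.62500.


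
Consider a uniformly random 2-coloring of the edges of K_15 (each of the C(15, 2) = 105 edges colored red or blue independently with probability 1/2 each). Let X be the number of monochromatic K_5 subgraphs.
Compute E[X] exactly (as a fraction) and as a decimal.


Let X = Σ_S X_S over the C(15, 5) = 3003 subsets S of size 5, where X_S = 1 if the K_5 on S is monochromatic.
For a fixed S, the K_5 on S has C(5, 2) = 10 edges. P[all 10 edges red] = (1/2)^10, and likewise for blue, so P[monochromatic] = 2·(1/2)^10 = 2^{1 − 10} = 1/512.
Summing: E[X] = C(15, 5) · 2^{1 − 10} = 3003 · 1/512 = 3003/512.
Numerically: E[X] ≈ 5.865234.

E[X] = C(15,5)·2^(1−C(5,2)) = 3003/512 ≈ 5.865234.


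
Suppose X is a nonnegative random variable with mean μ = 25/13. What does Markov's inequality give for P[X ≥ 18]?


μ = E[X] = 25/13, a = 18.
Markov: P[X ≥ 18] ≤ μ/a = (25/13)/18 = 25/234.
Numerically: ≈ 0.107.
(Since a = 18 > μ = 1.923, the bound 25/234 is < 1 and informative.)

P[X ≥ 18] ≤ 25/234 ≈ 0.107.


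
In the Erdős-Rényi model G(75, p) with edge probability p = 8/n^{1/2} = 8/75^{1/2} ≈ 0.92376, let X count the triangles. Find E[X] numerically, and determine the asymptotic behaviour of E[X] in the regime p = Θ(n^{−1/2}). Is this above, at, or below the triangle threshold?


Number of potential triangles: C(75, 3) = 67525.
Each occurs with probability p³ ≈ (0.92376)³ ≈ 7.8827557e-01.
By linearity: E[X] = C(75, 3)·p³ ≈ 67525 · 7.8827557e-01 ≈ 53228.30770.
Since α = 1/2 < 1, p = c/n^{1/2} ≫ 1/n is above the triangle threshold p ~ 1/n. Asymptotically E[X] ~ (c³/6)·n^{3(1−α)} = (8³/6)·n^{1.5} → ∞; triangles are abundant w.h.p.

E[X] ≈ 53228.30770; in regime p = Θ(1/n^{1/2}) E[X] diverges (above the triangle threshold p ~ 1/n).


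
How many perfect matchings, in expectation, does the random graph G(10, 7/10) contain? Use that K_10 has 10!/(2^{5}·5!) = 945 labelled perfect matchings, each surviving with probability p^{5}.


K_10 has 10!/(2^{5}·5!) = 945 labelled perfect matchings.
For each such perfect matching H, let X_H = 1 if all 5 edges of H are present in G. Then P[X_H = 1] = p^{5} = (7/10)^{5} = 16807/100000.
By linearity: E[X] = Σ_H E[X_H] = 945 · p^{5} = 945 · 16807/100000 = 3176523/20000.
Numerically: E[X] ≈ 158.826.

E[X] = 945 · (7/10)^{5} = 3176523/20000 ≈ 158.826.
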